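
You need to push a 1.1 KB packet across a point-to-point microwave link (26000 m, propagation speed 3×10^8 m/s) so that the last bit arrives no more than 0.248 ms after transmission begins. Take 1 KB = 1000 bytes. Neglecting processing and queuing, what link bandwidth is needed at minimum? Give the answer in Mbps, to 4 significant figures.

54.55 Mbps

L = 8800 bits.
Propagation delay = 26000 / 300000000 = 0.0866667 ms.
Transmission budget = 0.248 − 0.0866667 = 0.161333 ms.
R ≥ L / t_tx = 8800 bits / 0.000161333 s = 54.55 Mbps.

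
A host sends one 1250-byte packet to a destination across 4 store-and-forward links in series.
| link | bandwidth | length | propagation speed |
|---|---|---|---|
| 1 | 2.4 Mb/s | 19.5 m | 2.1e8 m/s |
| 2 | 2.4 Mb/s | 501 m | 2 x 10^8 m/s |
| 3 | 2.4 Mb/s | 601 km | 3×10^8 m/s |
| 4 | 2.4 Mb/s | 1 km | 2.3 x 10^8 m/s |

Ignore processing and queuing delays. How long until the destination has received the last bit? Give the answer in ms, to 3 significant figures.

L = 1250 × 8 = 10000 bits.
Transmission delay per hop = L/R = 10000/2400000 = 4.16667 ms; 4 hops → 16.6667 ms.
Propagation delays (d/s per hop): 9.28571e-05, 0.002505, 2.00333, 0.00434783 ms; sum = 2.01028 ms.
End-to-end = 18.7 ms.

18.7 ms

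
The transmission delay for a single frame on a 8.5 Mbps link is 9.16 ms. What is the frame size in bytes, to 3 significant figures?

9730 bytes

L = R × t_tx = 8500000 b/s × 0.00916 s = 77860 bits.
In bytes: 77860 / 8 = 9730 bytes.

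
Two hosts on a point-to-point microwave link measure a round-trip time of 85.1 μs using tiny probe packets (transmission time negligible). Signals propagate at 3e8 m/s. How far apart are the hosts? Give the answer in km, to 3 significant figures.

One-way propagation = RTT/2 = 42.55 μs.
d = s × t = 300000000 × 4.255e-05 = 12.8 km.

12.8 km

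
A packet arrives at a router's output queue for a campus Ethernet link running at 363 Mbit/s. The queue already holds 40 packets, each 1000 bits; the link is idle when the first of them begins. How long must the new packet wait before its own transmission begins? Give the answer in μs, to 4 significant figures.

Each queued packet: L/R = 1000/363000000 = 2.75482 μs.
40 queued → 110.193 μs.
Queuing delay = 110.2 μs.

110.2 μs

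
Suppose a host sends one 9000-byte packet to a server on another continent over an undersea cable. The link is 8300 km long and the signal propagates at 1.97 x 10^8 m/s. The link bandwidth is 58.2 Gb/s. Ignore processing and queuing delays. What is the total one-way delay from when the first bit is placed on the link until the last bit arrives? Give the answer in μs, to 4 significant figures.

42130 μs

L = 9000 × 8 = 72000 bits.
Transmission delay = L/R = 72000 / 58200000000 = 1.23711 μs.
Propagation delay = d/s = 8300000 m / 197000000 m/s = 42132 μs.
Total = 42130 μs.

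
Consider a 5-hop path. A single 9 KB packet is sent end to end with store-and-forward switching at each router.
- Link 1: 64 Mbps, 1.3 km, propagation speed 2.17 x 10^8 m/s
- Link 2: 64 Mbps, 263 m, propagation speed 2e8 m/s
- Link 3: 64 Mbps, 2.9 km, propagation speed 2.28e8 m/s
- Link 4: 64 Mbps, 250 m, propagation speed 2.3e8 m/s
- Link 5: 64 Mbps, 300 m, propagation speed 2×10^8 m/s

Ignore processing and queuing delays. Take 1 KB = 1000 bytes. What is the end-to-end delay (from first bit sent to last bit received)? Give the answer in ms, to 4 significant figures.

L = 72000 bits.
Transmission delay per hop = L/R = 72000/64000000 = 1.125 ms; 5 hops → 5.625 ms.
Propagation delays (d/s per hop): 0.00599078, 0.001315, 0.0127193, 0.00108696, 0.0015 ms; sum = 0.022612 ms.
End-to-end = 5.648 ms.

5.648 ms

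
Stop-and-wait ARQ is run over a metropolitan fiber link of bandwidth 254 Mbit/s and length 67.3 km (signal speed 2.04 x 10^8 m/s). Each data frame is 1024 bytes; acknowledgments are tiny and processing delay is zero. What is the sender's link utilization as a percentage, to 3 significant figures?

t_tx = L/R = 8192/254000000 = 3.2252e-05 s.
t_prop = 67300/204000000 = 0.000329902 s; RTT = 0.000659804 s.
Cycle = t_tx + RTT = 0.000692056 s.
Utilization = t_tx / cycle = 3.2252e-05/0.000692056 = 4.66 %.

4.66 %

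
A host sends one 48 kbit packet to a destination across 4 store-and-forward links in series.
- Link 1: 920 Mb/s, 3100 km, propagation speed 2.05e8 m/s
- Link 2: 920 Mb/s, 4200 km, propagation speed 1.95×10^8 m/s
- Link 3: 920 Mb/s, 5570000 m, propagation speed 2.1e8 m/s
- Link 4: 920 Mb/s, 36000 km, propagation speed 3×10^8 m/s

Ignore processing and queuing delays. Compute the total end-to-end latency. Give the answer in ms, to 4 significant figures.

183.4 ms

L = 48000 bits.
Transmission delay per hop = L/R = 48000/920000000 = 0.0521739 ms; 4 hops → 0.208696 ms.
Propagation delays (d/s per hop): 15.122, 21.5385, 26.5238, 120 ms; sum = 183.184 ms.
End-to-end = 183.4 ms.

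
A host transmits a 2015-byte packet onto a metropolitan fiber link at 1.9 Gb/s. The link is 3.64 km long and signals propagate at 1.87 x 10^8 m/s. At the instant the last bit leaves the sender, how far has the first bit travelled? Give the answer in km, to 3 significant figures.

t_tx = L/R = 16120/1900000000 = 8.48421e-06 s.
Distance = s × t_tx = 187000000 × 8.48421e-06 = 1.59 km.

1.59 km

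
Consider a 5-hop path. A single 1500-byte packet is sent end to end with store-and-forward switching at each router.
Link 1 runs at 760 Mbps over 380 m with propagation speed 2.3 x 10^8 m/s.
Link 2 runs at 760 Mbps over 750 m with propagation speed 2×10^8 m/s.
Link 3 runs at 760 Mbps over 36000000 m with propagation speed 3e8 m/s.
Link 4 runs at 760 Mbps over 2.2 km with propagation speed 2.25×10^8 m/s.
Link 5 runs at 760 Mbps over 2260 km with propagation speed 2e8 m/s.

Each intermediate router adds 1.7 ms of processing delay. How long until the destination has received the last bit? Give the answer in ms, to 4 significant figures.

138.2 ms

L = 1500 × 8 = 12000 bits.
Transmission delay per hop = L/R = 12000/760000000 = 0.0157895 ms; 5 hops → 0.0789474 ms.
Propagation delays (d/s per hop): 0.00165217, 0.00375, 120, 0.00977778, 11.3 ms; sum = 131.315 ms.
Processing at 4 router(s): 4 × 1.7 ms = 6.8 ms.
End-to-end = 138.2 ms.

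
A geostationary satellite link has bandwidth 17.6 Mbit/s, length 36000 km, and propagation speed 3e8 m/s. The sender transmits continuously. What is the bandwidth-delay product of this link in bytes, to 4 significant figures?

Propagation delay = 36000000 / 300000000 = 0.12 s.
BDP = R × t_prop = 17600000 × 0.12 = 2112000 bits.
In bytes: 2112000/8 = 264000 bytes.

264000 bytes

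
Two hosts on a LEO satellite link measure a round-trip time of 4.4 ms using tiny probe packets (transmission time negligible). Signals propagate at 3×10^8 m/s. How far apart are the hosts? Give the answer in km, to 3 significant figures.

660 km

One-way propagation = RTT/2 = 2.2 ms.
d = s × t = 300000000 × 0.0022 = 660 km.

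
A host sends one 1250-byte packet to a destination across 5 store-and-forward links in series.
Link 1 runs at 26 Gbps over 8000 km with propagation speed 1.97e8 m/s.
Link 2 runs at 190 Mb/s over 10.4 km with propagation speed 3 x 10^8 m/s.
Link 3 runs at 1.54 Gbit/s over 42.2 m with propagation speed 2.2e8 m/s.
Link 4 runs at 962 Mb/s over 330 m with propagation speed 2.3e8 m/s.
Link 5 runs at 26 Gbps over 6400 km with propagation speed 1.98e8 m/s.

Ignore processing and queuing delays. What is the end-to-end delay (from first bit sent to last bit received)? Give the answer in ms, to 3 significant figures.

L = 1250 × 8 = 10000 bits.
Transmission delays (L/R per hop): 0.000384615, 0.0526316, 0.00649351, 0.010395, 0.000384615 ms; sum = 0.0702893 ms.
Propagation delays (d/s per hop): 40.6091, 0.0346667, 0.000191818, 0.00143478, 32.3232 ms; sum = 72.9687 ms.
End-to-end = 73.0 ms.

73.0 ms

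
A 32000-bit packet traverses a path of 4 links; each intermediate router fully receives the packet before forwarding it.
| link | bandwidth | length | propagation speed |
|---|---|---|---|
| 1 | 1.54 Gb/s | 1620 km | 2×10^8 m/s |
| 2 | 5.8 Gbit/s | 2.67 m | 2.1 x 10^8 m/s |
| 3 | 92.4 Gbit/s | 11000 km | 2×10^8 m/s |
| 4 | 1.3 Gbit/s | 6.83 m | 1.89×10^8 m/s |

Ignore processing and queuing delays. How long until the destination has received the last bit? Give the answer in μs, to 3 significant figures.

Transmission delays (L/R per hop): 20.7792, 5.51724, 0.34632, 24.6154 μs; sum = 51.2582 μs.
Propagation delays (d/s per hop): 8100, 0.0127143, 55000, 0.0361376 μs; sum = 63100 μs.
End-to-end = 63200 μs.

63200 μs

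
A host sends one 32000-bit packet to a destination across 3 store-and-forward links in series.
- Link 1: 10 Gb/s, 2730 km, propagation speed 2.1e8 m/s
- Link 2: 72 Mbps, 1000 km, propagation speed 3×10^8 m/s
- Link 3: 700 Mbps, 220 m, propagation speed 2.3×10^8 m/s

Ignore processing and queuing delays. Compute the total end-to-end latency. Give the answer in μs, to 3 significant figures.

Transmission delays (L/R per hop): 3.2, 444.444, 45.7143 μs; sum = 493.359 μs.
Propagation delays (d/s per hop): 13000, 3333.33, 0.956522 μs; sum = 16334.3 μs.
End-to-end = 16800 μs.

16800 μs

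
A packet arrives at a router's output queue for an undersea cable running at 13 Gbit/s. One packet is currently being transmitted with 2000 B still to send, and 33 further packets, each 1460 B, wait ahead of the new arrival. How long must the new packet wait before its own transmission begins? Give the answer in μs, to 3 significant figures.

Each queued packet: L/R = 11680/13000000000 = 0.898462 μs.
33 queued → 29.6492 μs.
Plus remaining 16000 bits of current packet: 1.23077 μs.
Queuing delay = 30.9 μs.

30.9 μs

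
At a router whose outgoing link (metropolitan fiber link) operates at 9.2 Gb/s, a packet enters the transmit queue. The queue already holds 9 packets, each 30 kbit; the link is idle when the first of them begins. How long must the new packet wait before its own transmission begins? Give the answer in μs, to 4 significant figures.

29.35 μs

Each queued packet: L/R = 30000/9200000000 = 3.26087 μs.
9 queued → 29.3478 μs.
Queuing delay = 29.35 μs.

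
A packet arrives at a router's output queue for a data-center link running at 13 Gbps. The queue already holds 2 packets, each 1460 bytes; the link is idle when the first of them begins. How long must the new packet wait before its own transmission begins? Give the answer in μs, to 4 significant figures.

Each queued packet: L/R = 11680/13000000000 = 0.898462 μs.
2 queued → 1.79692 μs.
Queuing delay = 1.797 μs.

1.797 μs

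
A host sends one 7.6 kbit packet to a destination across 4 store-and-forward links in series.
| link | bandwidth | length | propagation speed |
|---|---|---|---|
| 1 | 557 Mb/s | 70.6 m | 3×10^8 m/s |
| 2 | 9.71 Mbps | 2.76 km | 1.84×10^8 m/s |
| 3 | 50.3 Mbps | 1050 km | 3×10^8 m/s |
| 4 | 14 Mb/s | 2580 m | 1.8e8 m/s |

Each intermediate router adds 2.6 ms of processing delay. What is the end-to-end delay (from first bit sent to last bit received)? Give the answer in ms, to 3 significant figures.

L = 7600 bits.
Transmission delays (L/R per hop): 0.0136445, 0.782698, 0.151093, 0.542857 ms; sum = 1.49029 ms.
Propagation delays (d/s per hop): 0.000235333, 0.015, 3.5, 0.0143333 ms; sum = 3.52957 ms.
Processing at 3 router(s): 3 × 2.6 ms = 7.8 ms.
End-to-end = 12.8 ms.

12.8 ms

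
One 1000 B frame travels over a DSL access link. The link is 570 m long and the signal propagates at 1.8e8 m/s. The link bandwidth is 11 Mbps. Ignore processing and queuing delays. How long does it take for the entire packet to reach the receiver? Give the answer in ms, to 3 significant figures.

0.730 ms

L = 1000 × 8 = 8000 bits.
Transmission delay = L/R = 8000 / 11000000 = 0.727273 ms.
Propagation delay = d/s = 570 m / 180000000 m/s = 0.00316667 ms.
Total = 0.730 ms.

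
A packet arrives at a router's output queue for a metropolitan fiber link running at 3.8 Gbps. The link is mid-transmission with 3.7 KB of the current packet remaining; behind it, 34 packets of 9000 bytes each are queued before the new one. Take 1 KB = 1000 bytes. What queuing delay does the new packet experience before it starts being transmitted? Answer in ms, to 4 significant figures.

0.6520 ms

Each queued packet: L/R = 72000/3800000000 = 0.0189474 ms.
34 queued → 0.644211 ms.
Plus remaining 29600 bits of current packet: 0.00778947 ms.
Queuing delay = 0.6520 ms.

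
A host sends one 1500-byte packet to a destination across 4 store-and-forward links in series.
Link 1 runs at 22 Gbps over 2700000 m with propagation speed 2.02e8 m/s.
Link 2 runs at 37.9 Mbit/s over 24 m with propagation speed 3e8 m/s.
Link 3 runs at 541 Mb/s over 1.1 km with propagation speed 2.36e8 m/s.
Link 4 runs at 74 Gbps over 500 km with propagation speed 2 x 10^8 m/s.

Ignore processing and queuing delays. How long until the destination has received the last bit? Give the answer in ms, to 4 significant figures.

16.21 ms

L = 1500 × 8 = 12000 bits.
Transmission delays (L/R per hop): 0.000545455, 0.316623, 0.0221811, 0.000162162 ms; sum = 0.339511 ms.
Propagation delays (d/s per hop): 13.3663, 8e-05, 0.00466102, 2.5 ms; sum = 15.8711 ms.
End-to-end = 16.21 ms.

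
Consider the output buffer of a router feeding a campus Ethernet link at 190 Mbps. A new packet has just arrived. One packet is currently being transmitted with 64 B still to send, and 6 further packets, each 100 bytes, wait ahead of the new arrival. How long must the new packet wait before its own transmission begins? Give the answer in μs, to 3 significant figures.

Each queued packet: L/R = 800/190000000 = 4.21053 μs.
6 queued → 25.2632 μs.
Plus remaining 512 bits of current packet: 2.69474 μs.
Queuing delay = 28.0 μs.

28.0 μs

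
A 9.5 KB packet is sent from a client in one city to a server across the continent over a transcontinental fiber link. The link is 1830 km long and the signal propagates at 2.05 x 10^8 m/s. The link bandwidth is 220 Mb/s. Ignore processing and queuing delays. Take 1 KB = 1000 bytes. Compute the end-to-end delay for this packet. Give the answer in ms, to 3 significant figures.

L = 76000 bits.
Transmission delay = L/R = 76000 / 220000000 = 0.345455 ms.
Propagation delay = d/s = 1830000 m / 2.05e+08 m/s = 8.92683 ms.
Total = 9.27 ms.

9.27 ms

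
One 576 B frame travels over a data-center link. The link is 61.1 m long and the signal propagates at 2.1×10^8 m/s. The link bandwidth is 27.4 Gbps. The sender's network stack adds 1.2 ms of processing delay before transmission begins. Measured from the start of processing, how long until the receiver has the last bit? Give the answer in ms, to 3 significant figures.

L = 576 × 8 = 4608 bits.
Transmission delay = L/R = 4608 / 27400000000 = 0.000168175 ms.
Propagation delay = d/s = 61.1 m / 210000000 m/s = 0.000290952 ms.
Plus processing delay 1.2 ms = 1.2 ms.
Total = 1.20 ms.

1.20 ms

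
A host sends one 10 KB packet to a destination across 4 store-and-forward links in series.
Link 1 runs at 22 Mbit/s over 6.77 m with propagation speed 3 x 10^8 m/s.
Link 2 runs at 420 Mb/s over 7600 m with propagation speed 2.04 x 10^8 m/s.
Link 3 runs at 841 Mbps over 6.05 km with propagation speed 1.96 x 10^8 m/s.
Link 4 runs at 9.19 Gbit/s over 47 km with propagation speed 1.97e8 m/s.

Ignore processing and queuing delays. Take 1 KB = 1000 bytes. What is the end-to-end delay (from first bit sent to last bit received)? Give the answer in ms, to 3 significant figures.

L = 80000 bits.
Transmission delays (L/R per hop): 3.63636, 0.190476, 0.0951249, 0.00870511 ms; sum = 3.93067 ms.
Propagation delays (d/s per hop): 2.25667e-05, 0.0372549, 0.0308673, 0.238579 ms; sum = 0.306723 ms.
End-to-end = 4.24 ms.

4.24 ms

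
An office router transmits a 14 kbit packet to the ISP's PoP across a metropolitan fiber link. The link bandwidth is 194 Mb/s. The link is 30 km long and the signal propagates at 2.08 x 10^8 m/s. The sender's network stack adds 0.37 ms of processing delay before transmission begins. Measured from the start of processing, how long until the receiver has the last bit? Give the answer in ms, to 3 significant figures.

0.586 ms

L = 14000 bits.
Transmission delay = L/R = 14000 / 194000000 = 0.0721649 ms.
Propagation delay = d/s = 30000 m / 208000000 m/s = 0.144231 ms.
Plus processing delay 0.37 ms = 0.37 ms.
Total = 0.586 ms.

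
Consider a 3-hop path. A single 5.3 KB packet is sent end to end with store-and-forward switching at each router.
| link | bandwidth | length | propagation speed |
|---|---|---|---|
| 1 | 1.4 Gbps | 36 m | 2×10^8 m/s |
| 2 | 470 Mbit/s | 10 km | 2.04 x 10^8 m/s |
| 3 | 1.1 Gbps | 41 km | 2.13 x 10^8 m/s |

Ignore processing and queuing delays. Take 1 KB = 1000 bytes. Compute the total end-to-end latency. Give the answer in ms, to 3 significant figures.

L = 42400 bits.
Transmission delays (L/R per hop): 0.0302857, 0.0902128, 0.0385455 ms; sum = 0.159044 ms.
Propagation delays (d/s per hop): 0.00018, 0.0490196, 0.192488 ms; sum = 0.241688 ms.
End-to-end = 0.401 ms.

0.401 ms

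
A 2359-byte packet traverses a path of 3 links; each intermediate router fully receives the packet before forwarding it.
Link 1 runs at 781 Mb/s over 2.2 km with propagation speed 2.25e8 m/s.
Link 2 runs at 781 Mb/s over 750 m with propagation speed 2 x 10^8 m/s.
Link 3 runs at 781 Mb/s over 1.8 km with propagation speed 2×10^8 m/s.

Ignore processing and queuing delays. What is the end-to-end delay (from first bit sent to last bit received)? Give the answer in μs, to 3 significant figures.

L = 2359 × 8 = 18872 bits.
Transmission delay per hop = L/R = 18872/781000000 = 24.1639 μs; 3 hops → 72.4917 μs.
Propagation delays (d/s per hop): 9.77778, 3.75, 9 μs; sum = 22.5278 μs.
End-to-end = 95.0 μs.

95.0 μs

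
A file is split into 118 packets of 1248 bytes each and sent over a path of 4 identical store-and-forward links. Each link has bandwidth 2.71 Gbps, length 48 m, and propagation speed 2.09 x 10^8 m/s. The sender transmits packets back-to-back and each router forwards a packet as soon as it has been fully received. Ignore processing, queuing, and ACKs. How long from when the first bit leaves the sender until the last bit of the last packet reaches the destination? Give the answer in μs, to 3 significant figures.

447 μs

Per-hop transmission t_tx = L/R = 9984/2710000000 = 3.68413 μs.
Per-hop propagation t_prop = 48/209000000 = 0.229665 μs.
Pipeline fill: first packet needs 4·t_tx to clear all hops; remaining 117 packets each add one t_tx.
Total = (4+118-1)·t_tx + 4·t_prop = 121·3.68413 + 4·0.229665 = 447 μs.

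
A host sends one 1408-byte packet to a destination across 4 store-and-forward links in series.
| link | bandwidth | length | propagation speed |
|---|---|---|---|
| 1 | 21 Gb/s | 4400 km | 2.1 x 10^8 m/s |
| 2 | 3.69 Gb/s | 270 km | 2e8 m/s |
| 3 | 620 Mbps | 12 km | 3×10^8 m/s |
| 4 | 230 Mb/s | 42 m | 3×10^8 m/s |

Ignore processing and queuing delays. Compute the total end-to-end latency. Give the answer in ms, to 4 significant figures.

L = 1408 × 8 = 11264 bits.
Transmission delays (L/R per hop): 0.000536381, 0.00305257, 0.0181677, 0.0489739 ms; sum = 0.0707306 ms.
Propagation delays (d/s per hop): 20.9524, 1.35, 0.04, 0.00014 ms; sum = 22.3425 ms.
End-to-end = 22.41 ms.

22.41 ms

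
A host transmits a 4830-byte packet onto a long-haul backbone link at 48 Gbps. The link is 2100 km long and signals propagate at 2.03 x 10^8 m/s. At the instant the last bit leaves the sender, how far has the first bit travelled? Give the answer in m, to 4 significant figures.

t_tx = L/R = 38640/48000000000 = 8.05e-07 s.
Distance = s × t_tx = 2.03e+08 × 8.05e-07 = 163.4 m.

163.4 m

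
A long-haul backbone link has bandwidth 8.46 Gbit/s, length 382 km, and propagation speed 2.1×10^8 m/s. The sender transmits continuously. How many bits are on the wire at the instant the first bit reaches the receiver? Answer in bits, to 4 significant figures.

15390000 bits

Propagation delay = 382000 / 210000000 = 0.00181905 s.
BDP = R × t_prop = 8.46e+09 × 0.00181905 = 15389100 bits.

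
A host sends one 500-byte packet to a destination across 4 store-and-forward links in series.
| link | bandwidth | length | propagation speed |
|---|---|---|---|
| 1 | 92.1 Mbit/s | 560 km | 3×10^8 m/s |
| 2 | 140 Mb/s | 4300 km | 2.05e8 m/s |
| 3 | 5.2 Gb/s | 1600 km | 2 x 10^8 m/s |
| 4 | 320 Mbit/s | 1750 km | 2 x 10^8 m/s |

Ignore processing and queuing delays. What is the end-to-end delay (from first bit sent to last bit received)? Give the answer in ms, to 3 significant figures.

39.7 ms

L = 500 × 8 = 4000 bits.
Transmission delays (L/R per hop): 0.0434311, 0.0285714, 0.000769231, 0.0125 ms; sum = 0.0852717 ms.
Propagation delays (d/s per hop): 1.86667, 20.9756, 8, 8.75 ms; sum = 39.5923 ms.
End-to-end = 39.7 ms.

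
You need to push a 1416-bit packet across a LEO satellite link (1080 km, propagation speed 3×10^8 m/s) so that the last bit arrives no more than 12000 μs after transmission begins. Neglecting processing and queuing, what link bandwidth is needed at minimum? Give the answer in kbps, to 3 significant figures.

169 kbps

Propagation delay = 1080000 / 300000000 = 3600 μs.
Transmission budget = 12000 − 3600 = 8400 μs.
R ≥ L / t_tx = 1416 bits / 0.0084 s = 169 kbps.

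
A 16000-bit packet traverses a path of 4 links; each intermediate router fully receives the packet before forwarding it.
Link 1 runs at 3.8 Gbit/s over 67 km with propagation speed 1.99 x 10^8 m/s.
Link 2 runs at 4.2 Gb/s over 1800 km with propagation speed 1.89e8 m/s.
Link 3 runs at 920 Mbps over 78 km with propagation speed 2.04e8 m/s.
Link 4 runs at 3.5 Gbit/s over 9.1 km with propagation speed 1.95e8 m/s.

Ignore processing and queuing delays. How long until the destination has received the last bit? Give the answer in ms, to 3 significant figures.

10.3 ms

Transmission delays (L/R per hop): 0.00421053, 0.00380952, 0.0173913, 0.00457143 ms; sum = 0.0299828 ms.
Propagation delays (d/s per hop): 0.336683, 9.52381, 0.382353, 0.0466667 ms; sum = 10.2895 ms.
End-to-end = 10.3 ms.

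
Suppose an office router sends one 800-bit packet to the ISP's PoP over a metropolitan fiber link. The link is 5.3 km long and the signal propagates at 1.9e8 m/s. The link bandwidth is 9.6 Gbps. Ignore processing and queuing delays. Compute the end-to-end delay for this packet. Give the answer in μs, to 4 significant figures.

Transmission delay = L/R = 800 / 9600000000 = 0.0833333 μs.
Propagation delay = d/s = 5300 m / 190000000 m/s = 27.8947 μs.
Total = 27.98 μs.

27.98 μs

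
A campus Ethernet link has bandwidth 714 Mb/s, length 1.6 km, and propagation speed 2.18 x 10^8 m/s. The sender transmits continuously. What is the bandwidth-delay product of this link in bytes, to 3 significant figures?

Propagation delay = 1600 / 2.18e+08 = 7.33945e-06 s.
BDP = R × t_prop = 714000000 × 7.33945e-06 = 5240.37 bits.
In bytes: 5240.37/8 = 655 bytes.

655 bytes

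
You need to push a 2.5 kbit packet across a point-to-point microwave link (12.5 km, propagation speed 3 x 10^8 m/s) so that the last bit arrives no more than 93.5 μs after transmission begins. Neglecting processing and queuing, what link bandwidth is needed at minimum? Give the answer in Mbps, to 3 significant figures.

Propagation delay = 12500 / 300000000 = 41.6667 μs.
Transmission budget = 93.5 − 41.6667 = 51.8333 μs.
R ≥ L / t_tx = 2500 bits / 5.18333e-05 s = 48.2 Mbps.

48.2 Mbps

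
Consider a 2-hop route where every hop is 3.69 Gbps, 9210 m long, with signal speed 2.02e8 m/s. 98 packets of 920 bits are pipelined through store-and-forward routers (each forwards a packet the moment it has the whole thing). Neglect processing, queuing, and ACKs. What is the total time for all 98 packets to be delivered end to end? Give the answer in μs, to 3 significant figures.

116 μs

Per-hop transmission t_tx = L/R = 920/3690000000 = 0.249322 μs.
Per-hop propagation t_prop = 9210/202000000 = 45.5941 μs.
Pipeline fill: first packet needs 2·t_tx to clear all hops; remaining 97 packets each add one t_tx.
Total = (2+98-1)·t_tx + 2·t_prop = 99·0.249322 + 2·45.5941 = 116 μs.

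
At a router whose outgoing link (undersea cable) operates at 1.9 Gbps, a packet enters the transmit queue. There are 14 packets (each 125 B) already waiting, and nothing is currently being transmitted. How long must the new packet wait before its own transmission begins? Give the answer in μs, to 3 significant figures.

Each queued packet: L/R = 1000/1900000000 = 0.526316 μs.
14 queued → 7.36842 μs.
Queuing delay = 7.37 μs.

7.37 μs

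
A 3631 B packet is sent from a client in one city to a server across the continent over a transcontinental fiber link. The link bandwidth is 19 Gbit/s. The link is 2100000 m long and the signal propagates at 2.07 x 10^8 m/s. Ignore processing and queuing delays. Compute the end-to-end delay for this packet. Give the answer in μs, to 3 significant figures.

L = 3631 × 8 = 29048 bits.
Transmission delay = L/R = 29048 / 19000000000 = 1.52884 μs.
Propagation delay = d/s = 2100000 m / 2.07e+08 m/s = 10144.9 μs.
Total = 10100 μs.

10100 μs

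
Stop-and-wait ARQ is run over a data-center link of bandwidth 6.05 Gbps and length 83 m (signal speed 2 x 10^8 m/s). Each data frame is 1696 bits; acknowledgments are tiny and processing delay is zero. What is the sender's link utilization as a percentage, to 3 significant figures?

25.2 %

t_tx = L/R = 1696/6050000000 = 2.80331e-07 s.
t_prop = 83/200000000 = 4.15e-07 s; RTT = 8.3e-07 s.
Cycle = t_tx + RTT = 1.11033e-06 s.
Utilization = t_tx / cycle = 2.80331e-07/1.11033e-06 = 25.2 %.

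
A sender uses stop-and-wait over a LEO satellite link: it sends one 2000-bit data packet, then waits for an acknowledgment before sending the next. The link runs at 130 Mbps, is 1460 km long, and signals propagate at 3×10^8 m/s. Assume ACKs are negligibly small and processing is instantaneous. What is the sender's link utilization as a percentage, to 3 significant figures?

t_tx = L/R = 2000/130000000 = 1.53846e-05 s.
t_prop = 1460000/300000000 = 0.00486667 s; RTT = 0.00973333 s.
Cycle = t_tx + RTT = 0.00974872 s.
Utilization = t_tx / cycle = 1.53846e-05/0.00974872 = 0.158 %.

0.158 %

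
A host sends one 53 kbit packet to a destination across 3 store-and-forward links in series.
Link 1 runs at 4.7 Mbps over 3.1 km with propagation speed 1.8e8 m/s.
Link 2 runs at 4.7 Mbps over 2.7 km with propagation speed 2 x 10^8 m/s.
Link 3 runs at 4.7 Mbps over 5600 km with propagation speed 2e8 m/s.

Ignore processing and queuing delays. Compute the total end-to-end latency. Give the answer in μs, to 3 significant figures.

61900 μs

L = 53000 bits.
Transmission delay per hop = L/R = 53000/4700000 = 11276.6 μs; 3 hops → 33829.8 μs.
Propagation delays (d/s per hop): 17.2222, 13.5, 28000 μs; sum = 28030.7 μs.
End-to-end = 61900 μs.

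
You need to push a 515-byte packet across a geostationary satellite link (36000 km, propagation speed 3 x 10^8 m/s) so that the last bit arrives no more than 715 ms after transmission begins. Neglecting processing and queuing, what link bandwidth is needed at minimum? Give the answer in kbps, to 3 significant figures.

6.92 kbps

L = 4120 bits.
Propagation delay = 36000000 / 300000000 = 120 ms.
Transmission budget = 715 − 120 = 595 ms.
R ≥ L / t_tx = 4120 bits / 0.595 s = 6.92 kbps.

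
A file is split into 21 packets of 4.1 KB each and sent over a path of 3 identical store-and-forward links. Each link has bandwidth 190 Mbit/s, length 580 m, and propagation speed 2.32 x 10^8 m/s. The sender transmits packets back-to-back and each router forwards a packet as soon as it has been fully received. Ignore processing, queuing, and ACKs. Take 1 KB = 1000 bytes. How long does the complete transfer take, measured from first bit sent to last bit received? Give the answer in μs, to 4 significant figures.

3978 μs

Per-hop transmission t_tx = L/R = 32800/190000000 = 172.632 μs.
Per-hop propagation t_prop = 580/2.32e+08 = 2.5 μs.
Pipeline fill: first packet needs 3·t_tx to clear all hops; remaining 20 packets each add one t_tx.
Total = (3+21-1)·t_tx + 3·t_prop = 23·172.632 + 3·2.5 = 3978 μs.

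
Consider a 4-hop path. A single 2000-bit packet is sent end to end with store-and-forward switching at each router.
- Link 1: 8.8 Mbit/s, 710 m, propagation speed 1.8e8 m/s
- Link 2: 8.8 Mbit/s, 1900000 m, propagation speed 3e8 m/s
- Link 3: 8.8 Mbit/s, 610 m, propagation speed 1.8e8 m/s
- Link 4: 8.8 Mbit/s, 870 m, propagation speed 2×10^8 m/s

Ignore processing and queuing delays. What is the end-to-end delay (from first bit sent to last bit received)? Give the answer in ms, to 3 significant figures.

7.25 ms

Transmission delay per hop = L/R = 2000/8800000 = 0.227273 ms; 4 hops → 0.909091 ms.
Propagation delays (d/s per hop): 0.00394444, 6.33333, 0.00338889, 0.00435 ms; sum = 6.34502 ms.
End-to-end = 7.25 ms.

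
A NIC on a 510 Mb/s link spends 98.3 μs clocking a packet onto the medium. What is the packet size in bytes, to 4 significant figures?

L = R × t_tx = 510000000 b/s × 9.83e-05 s = 50133 bits.
In bytes: 50133 / 8 = 6267 bytes.

6267 bytes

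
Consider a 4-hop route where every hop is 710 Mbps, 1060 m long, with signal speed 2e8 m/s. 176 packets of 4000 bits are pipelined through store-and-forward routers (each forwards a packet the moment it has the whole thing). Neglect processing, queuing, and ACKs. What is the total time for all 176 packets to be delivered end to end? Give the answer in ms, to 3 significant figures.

Per-hop transmission t_tx = L/R = 4000/710000000 = 0.0056338 ms.
Per-hop propagation t_prop = 1060/200000000 = 0.0053 ms.
Pipeline fill: first packet needs 4·t_tx to clear all hops; remaining 175 packets each add one t_tx.
Total = (4+176-1)·t_tx + 4·t_prop = 179·0.0056338 + 4·0.0053 = 1.03 ms.

1.03 ms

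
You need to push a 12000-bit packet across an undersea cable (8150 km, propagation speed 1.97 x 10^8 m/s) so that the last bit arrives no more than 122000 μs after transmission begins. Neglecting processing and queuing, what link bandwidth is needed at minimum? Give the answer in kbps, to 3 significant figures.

149 kbps

Propagation delay = 8150000 / 197000000 = 41370.6 μs.
Transmission budget = 122000 − 41370.6 = 80629.4 μs.
R ≥ L / t_tx = 12000 bits / 0.0806294 s = 149 kbps.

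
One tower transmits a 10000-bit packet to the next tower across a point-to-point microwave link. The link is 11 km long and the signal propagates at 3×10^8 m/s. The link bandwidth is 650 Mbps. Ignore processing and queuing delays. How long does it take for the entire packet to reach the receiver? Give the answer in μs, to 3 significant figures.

Transmission delay = L/R = 10000 / 650000000 = 15.3846 μs.
Propagation delay = d/s = 11000 m / 300000000 m/s = 36.6667 μs.
Total = 52.1 μs.

52.1 μs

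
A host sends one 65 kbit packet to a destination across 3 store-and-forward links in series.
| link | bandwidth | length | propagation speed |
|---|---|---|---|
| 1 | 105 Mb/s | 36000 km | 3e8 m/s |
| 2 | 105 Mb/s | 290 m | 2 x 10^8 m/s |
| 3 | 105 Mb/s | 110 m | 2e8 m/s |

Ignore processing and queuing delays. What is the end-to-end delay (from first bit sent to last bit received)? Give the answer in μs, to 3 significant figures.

L = 65000 bits.
Transmission delay per hop = L/R = 65000/105000000 = 619.048 μs; 3 hops → 1857.14 μs.
Propagation delays (d/s per hop): 120000, 1.45, 0.55 μs; sum = 120002 μs.
End-to-end = 122000 μs.

122000 μs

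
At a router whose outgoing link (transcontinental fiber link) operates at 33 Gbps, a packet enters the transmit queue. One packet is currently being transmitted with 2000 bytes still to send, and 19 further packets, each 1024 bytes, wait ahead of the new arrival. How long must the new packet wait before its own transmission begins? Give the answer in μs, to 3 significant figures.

Each queued packet: L/R = 8192/33000000000 = 0.248242 μs.
19 queued → 4.71661 μs.
Plus remaining 16000 bits of current packet: 0.484848 μs.
Queuing delay = 5.20 μs.

5.20 μs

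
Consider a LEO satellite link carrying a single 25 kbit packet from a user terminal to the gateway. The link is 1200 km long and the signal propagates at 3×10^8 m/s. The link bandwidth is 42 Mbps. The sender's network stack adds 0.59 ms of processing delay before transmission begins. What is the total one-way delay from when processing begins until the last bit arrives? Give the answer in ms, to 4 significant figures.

L = 25000 bits.
Transmission delay = L/R = 25000 / 42000000 = 0.595238 ms.
Propagation delay = d/s = 1200000 m / 300000000 m/s = 4 ms.
Plus processing delay 0.59 ms = 0.59 ms.
Total = 5.185 ms.

5.185 ms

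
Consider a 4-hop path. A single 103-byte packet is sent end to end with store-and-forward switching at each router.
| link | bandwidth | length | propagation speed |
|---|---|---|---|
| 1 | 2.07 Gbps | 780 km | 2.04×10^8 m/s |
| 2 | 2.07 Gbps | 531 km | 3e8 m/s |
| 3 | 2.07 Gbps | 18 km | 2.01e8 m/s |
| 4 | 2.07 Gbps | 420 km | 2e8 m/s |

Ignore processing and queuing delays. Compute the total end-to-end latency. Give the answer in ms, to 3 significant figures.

7.78 ms

L = 103 × 8 = 824 bits.
Transmission delay per hop = L/R = 824/2.07e+09 = 0.000398068 ms; 4 hops → 0.00159227 ms.
Propagation delays (d/s per hop): 3.82353, 1.77, 0.0895522, 2.1 ms; sum = 7.78308 ms.
End-to-end = 7.78 ms.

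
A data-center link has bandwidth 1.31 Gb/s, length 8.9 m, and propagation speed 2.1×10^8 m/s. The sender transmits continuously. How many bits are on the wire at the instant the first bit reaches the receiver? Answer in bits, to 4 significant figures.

55.52 bits

Propagation delay = 8.9 / 210000000 = 4.2381e-08 s.
BDP = R × t_prop = 1310000000 × 4.2381e-08 = 55.519 bits.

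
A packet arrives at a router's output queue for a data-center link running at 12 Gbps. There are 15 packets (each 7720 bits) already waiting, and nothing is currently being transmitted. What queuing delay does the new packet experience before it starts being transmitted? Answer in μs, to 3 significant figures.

9.65 μs

Each queued packet: L/R = 7720/12000000000 = 0.643333 μs.
15 queued → 9.65 μs.
Queuing delay = 9.65 μs.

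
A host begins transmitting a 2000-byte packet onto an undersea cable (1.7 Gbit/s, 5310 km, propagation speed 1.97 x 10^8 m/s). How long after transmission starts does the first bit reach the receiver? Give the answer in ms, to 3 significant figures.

First bit experiences only propagation delay: d/s = 5310000/197000000 = 27.0 ms.

27.0 ms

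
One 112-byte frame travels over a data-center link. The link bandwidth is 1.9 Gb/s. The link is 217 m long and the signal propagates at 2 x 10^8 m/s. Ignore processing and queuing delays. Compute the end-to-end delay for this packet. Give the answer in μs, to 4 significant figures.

1.557 μs

L = 112 × 8 = 896 bits.
Transmission delay = L/R = 896 / 1900000000 = 0.471579 μs.
Propagation delay = d/s = 217 m / 200000000 m/s = 1.085 μs.
Total = 1.557 μs.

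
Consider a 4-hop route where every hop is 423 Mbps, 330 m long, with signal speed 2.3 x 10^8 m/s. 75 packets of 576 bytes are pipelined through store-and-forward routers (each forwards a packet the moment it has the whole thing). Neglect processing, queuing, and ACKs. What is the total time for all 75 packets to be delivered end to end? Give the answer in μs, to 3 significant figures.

Per-hop transmission t_tx = L/R = 4608/423000000 = 10.8936 μs.
Per-hop propagation t_prop = 330/2.3e+08 = 1.43478 μs.
Pipeline fill: first packet needs 4·t_tx to clear all hops; remaining 74 packets each add one t_tx.
Total = (4+75-1)·t_tx + 4·t_prop = 78·10.8936 + 4·1.43478 = 855 μs.

855 μs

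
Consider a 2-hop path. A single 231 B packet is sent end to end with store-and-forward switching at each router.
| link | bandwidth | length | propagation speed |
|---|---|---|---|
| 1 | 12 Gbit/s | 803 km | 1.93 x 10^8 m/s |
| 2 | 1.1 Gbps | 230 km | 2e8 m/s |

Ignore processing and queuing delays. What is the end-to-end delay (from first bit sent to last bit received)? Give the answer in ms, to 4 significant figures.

5.312 ms

L = 231 × 8 = 1848 bits.
Transmission delays (L/R per hop): 0.000154, 0.00168 ms; sum = 0.001834 ms.
Propagation delays (d/s per hop): 4.16062, 1.15 ms; sum = 5.31062 ms.
End-to-end = 5.312 ms.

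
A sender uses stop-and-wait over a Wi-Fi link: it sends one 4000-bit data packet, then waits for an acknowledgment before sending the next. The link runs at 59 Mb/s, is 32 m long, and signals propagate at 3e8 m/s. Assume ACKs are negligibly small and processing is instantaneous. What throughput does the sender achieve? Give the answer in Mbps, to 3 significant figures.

t_tx = L/R = 4000/59000000 = 6.77966e-05 s.
t_prop = 32/300000000 = 1.06667e-07 s; RTT = 2.13333e-07 s.
Cycle = t_tx + RTT = 6.80099e-05 s.
Throughput = L / cycle = 4000 / 6.80099e-05 = 58.8 Mbps.

58.8 Mbps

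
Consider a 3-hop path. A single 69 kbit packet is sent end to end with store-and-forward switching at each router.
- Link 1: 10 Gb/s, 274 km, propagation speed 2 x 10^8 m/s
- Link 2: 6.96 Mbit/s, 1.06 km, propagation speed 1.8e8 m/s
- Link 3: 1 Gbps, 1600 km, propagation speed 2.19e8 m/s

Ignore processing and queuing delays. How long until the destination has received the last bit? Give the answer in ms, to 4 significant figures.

L = 69000 bits.
Transmission delays (L/R per hop): 0.0069, 9.91379, 0.069 ms; sum = 9.98969 ms.
Propagation delays (d/s per hop): 1.37, 0.00588889, 7.30594 ms; sum = 8.68182 ms.
End-to-end = 18.67 ms.

18.67 ms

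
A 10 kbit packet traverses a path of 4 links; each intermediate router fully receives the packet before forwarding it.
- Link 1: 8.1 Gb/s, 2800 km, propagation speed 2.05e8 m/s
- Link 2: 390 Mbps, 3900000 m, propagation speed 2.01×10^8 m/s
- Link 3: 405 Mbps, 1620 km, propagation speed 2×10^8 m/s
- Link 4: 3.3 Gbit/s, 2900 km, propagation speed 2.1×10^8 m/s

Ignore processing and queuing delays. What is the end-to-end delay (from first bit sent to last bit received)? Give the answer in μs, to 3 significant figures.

L = 10000 bits.
Transmission delays (L/R per hop): 1.23457, 25.641, 24.6914, 3.0303 μs; sum = 54.5973 μs.
Propagation delays (d/s per hop): 13658.5, 19403, 8100, 13809.5 μs; sum = 54971 μs.
End-to-end = 55000 μs.

55000 μs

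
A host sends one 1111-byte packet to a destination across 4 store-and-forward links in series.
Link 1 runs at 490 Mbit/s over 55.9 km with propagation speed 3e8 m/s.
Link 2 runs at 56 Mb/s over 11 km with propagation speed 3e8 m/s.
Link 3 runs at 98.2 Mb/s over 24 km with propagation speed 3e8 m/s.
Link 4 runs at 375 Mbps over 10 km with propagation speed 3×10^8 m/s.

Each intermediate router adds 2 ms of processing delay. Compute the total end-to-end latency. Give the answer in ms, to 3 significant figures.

L = 1111 × 8 = 8888 bits.
Transmission delays (L/R per hop): 0.0181388, 0.158714, 0.0905092, 0.0237013 ms; sum = 0.291064 ms.
Propagation delays (d/s per hop): 0.186333, 0.0366667, 0.08, 0.0333333 ms; sum = 0.336333 ms.
Processing at 3 router(s): 3 × 2 ms = 6 ms.
End-to-end = 6.63 ms.

6.63 ms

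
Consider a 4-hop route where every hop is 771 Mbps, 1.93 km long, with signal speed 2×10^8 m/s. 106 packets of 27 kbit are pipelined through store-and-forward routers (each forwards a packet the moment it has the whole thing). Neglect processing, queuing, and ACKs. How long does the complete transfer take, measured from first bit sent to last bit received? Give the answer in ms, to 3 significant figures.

Per-hop transmission t_tx = L/R = 27000/771000000 = 0.0350195 ms.
Per-hop propagation t_prop = 1930/200000000 = 0.00965 ms.
Pipeline fill: first packet needs 4·t_tx to clear all hops; remaining 105 packets each add one t_tx.
Total = (4+106-1)·t_tx + 4·t_prop = 109·0.0350195 + 4·0.00965 = 3.86 ms.

3.86 ms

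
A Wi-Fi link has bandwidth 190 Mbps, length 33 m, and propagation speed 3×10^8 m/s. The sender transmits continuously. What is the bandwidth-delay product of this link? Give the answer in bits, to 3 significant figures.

Propagation delay = 33 / 300000000 = 1.1e-07 s.
BDP = R × t_prop = 190000000 × 1.1e-07 = 20.9 bits.

20.9 bits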